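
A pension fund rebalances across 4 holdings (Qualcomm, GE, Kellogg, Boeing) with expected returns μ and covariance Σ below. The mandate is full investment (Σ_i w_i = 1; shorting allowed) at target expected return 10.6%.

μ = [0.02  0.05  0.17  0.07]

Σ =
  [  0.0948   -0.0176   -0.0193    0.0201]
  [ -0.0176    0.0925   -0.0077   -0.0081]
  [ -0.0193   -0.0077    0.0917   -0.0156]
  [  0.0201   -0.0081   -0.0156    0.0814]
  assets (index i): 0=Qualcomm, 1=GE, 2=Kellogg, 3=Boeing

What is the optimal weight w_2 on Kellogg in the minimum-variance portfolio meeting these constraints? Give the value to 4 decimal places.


g=Σ⁻¹μ = [0.5852  0.9497  2.2685  1.2447]
h=Σ⁻¹𝟙 = [14.2192  16.1858  17.5973  13.7570]
a=μᵀg=0.531972  b=𝟙ᵀg=5.048200  c=𝟙ᵀh=61.759293  D=ac−b²=7.369900
λ₁=(c·0.106−b)/D = (61.759293·0.106−5.048200)/7.369900 = 0.203298
λ₂=(a−b·0.106)/D = (0.531972−5.048200·0.106)/7.369900 = -0.000426
w* = 0.203298·g + -0.000426·h:
  w_0 = 0.203298·0.5852 + -0.000426·14.2192 = 0.1129  (Qualcomm)
  w_1 = 0.203298·0.9497 + -0.000426·16.1858 = 0.1862  (GE)
  w_2 = 0.203298·2.2685 + -0.000426·17.5973 = 0.4537  (Kellogg)
  w_3 = 0.203298·1.2447 + -0.000426·13.7570 = 0.2472  (Boeing)
Σw_i=1.0000  μᵀw=0.1060
σ²=wᵀΣw=λ₁·μ_p+λ₂ = 0.203298·0.106 + -0.000426 = 0.021124 ≈ 0.0211

0.4537


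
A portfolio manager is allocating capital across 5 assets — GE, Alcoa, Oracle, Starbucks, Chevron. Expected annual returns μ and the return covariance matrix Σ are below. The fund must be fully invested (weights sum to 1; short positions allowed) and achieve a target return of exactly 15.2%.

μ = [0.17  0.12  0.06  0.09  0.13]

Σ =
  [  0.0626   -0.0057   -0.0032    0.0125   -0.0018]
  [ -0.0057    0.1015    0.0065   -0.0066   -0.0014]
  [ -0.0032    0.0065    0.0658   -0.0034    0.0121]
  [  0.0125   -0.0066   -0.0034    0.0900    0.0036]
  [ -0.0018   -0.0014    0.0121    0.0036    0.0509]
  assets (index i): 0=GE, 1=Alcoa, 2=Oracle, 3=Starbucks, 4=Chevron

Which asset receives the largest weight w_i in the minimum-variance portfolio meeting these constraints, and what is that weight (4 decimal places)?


GE (0.4794)

p=Σ⁻¹μ = [2.8138  1.3854  0.4784  0.6275  2.5335]
q=Σ⁻¹𝟙 = [16.1891  10.8218  12.2912  9.4435  16.9267]
a=μᵀp=1.059133  b=𝟙ᵀp=7.838627  c=𝟙ᵀq=65.672298  D=ac−b²=8.111607
λ₁=(c·0.152−b)/D = (65.672298·0.152−7.838627)/8.111607 = 0.264259
λ₂=(a−b·0.152)/D = (1.059133−7.838627·0.152)/8.111607 = -0.016315
w* = 0.264259·p + -0.016315·q:
  w_0 = 0.264259·2.8138 + -0.016315·16.1891 = 0.4794  (GE)
  w_1 = 0.264259·1.3854 + -0.016315·10.8218 = 0.1895  (Alcoa)
  w_2 = 0.264259·0.4784 + -0.016315·12.2912 = -0.0741  (Oracle)
  w_3 = 0.264259·0.6275 + -0.016315·9.4435 = 0.0118  (Starbucks)
  w_4 = 0.264259·2.5335 + -0.016315·16.9267 = 0.3934  (Chevron)
Σw_i=1.0000  μᵀw=0.1520
σ²=wᵀΣw=λ₁·μ_p+λ₂ = 0.264259·0.152 + -0.016315 = 0.023853 ≈ 0.0239


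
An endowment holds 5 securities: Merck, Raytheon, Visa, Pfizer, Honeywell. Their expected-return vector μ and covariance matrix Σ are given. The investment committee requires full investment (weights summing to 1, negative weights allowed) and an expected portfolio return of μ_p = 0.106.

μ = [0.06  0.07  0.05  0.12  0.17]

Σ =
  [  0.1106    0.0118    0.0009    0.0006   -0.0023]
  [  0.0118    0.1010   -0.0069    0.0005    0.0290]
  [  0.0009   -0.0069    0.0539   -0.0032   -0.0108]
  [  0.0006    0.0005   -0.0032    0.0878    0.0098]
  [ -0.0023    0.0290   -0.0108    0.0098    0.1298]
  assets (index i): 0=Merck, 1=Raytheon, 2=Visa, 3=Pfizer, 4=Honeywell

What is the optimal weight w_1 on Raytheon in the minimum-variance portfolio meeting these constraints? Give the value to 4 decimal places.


0.0677

u=Σ⁻¹μ = [0.5132  0.3558  1.2906  1.2686  1.2509]
v=Σ⁻¹𝟙 = [8.0533  8.3917  21.5485  11.3006  6.9117]
a=μᵀu=0.485116  b=𝟙ᵀu=4.679109  c=𝟙ᵀv=56.205878  D=ac−b²=5.372282
λ₁=(c·0.106−b)/D = (56.205878·0.106−4.679109)/5.372282 = 0.238021
λ₂=(a−b·0.106)/D = (0.485116−4.679109·0.106)/5.372282 = -0.002023
w* = 0.238021·u + -0.002023·v:
  w_0 = 0.238021·0.5132 + -0.002023·8.0533 = 0.1058  (Merck)
  w_1 = 0.238021·0.3558 + -0.002023·8.3917 = 0.0677  (Raytheon)
  w_2 = 0.238021·1.2906 + -0.002023·21.5485 = 0.2636  (Visa)
  w_3 = 0.238021·1.2686 + -0.002023·11.3006 = 0.2791  (Pfizer)
  w_4 = 0.238021·1.2509 + -0.002023·6.9117 = 0.2838  (Honeywell)
Σw_i=1.0000  μᵀw=0.1060
σ²=wᵀΣw=λ₁·μ_p+λ₂ = 0.238021·0.106 + -0.002023 = 0.023207 ≈ 0.0232


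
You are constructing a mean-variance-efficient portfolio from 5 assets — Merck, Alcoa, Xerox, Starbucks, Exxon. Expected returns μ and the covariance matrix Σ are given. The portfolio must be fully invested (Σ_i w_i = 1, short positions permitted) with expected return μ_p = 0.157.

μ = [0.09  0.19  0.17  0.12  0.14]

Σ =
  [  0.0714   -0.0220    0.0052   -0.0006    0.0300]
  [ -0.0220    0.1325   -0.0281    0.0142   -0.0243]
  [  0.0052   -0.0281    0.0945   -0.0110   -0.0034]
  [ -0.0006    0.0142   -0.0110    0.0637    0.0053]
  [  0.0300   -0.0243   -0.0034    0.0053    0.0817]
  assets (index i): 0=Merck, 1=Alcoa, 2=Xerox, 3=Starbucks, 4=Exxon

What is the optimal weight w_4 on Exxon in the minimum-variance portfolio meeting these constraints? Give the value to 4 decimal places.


x=Σ⁻¹μ = [0.9318  2.3694  2.7205  1.6610  2.0816]
y=Σ⁻¹𝟙 = [12.3128  13.5293  16.0411  14.6150  11.4622]
a=μᵀx=1.487263  b=𝟙ᵀx=9.764209  c=𝟙ᵀy=67.960364  D=ac−b²=5.735149
λ₁=(c·0.157−b)/D = (67.960364·0.157−9.764209)/5.735149 = 0.157898
λ₂=(a−b·0.157)/D = (1.487263−9.764209·0.157)/5.735149 = -0.007972
w* = 0.157898·x + -0.007972·y:
  w_0 = 0.157898·0.9318 + -0.007972·12.3128 = 0.0490  (Merck)
  w_1 = 0.157898·2.3694 + -0.007972·13.5293 = 0.2663  (Alcoa)
  w_2 = 0.157898·2.7205 + -0.007972·16.0411 = 0.3017  (Xerox)
  w_3 = 0.157898·1.6610 + -0.007972·14.6150 = 0.1458  (Starbucks)
  w_4 = 0.157898·2.0816 + -0.007972·11.4622 = 0.2373  (Exxon)
Σw_i=1.0000  μᵀw=0.1570
σ²=wᵀΣw=λ₁·μ_p+λ₂ = 0.157898·0.157 + -0.007972 = 0.016818 ≈ 0.0168

0.2373


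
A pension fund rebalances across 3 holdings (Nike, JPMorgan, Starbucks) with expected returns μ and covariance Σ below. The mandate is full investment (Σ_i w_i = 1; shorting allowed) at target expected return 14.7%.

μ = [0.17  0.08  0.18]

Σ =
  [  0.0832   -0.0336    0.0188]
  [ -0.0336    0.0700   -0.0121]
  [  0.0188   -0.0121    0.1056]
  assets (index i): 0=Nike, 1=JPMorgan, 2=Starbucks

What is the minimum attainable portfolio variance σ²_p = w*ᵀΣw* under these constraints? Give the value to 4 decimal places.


u=Σ⁻¹μ = [2.8128  2.7557  1.5195]
v=Σ⁻¹𝟙 = [20.3662  25.5782  8.7747]
a=μᵀu=0.972140  b=𝟙ᵀu=7.087959  c=𝟙ᵀv=54.719141  D=ac−b²=2.955495
λ₁=(c·0.147−b)/D = (54.719141·0.147−7.087959)/2.955495 = 0.323382
λ₂=(a−b·0.147)/D = (0.972140−7.087959·0.147)/2.955495 = -0.023614
w* = 0.323382·u + -0.023614·v:
  w_0 = 0.323382·2.8128 + -0.023614·20.3662 = 0.4287  (Nike)
  w_1 = 0.323382·2.7557 + -0.023614·25.5782 = 0.2871  (JPMorgan)
  w_2 = 0.323382·1.5195 + -0.023614·8.7747 = 0.2842  (Starbucks)
Σw_i=1.0000  μᵀw=0.1470
σ²=wᵀΣw=λ₁·μ_p+λ₂ = 0.323382·0.147 + -0.023614 = 0.023924 ≈ 0.0239

0.0239


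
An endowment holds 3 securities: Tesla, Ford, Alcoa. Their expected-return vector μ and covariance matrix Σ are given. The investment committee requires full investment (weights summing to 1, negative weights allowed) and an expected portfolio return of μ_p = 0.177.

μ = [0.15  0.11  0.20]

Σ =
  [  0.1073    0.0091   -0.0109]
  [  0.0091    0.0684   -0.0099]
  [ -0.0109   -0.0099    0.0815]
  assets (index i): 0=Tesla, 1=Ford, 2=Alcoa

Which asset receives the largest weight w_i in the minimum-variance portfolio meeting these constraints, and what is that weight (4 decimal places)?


p=Σ⁻¹μ = [1.5362  1.8207  2.8806]
q=Σ⁻¹𝟙 = [9.5668  15.5822  15.4422]
a=μᵀp=1.006827  b=𝟙ᵀp=6.237511  c=𝟙ᵀq=40.591241  D=ac−b²=1.961820
λ₁=(c·0.177−b)/D = (40.591241·0.177−6.237511)/1.961820 = 0.482785
λ₂=(a−b·0.177)/D = (1.006827−6.237511·0.177)/1.961820 = -0.049552
w* = 0.482785·p + -0.049552·q:
  w_0 = 0.482785·1.5362 + -0.049552·9.5668 = 0.2676  (Tesla)
  w_1 = 0.482785·1.8207 + -0.049552·15.5822 = 0.1069  (Ford)
  w_2 = 0.482785·2.8806 + -0.049552·15.4422 = 0.6255  (Alcoa)
Σw_i=1.0000  μᵀw=0.1770
σ²=wᵀΣw=λ₁·μ_p+λ₂ = 0.482785·0.177 + -0.049552 = 0.035901 ≈ 0.0359

Alcoa (0.6255)


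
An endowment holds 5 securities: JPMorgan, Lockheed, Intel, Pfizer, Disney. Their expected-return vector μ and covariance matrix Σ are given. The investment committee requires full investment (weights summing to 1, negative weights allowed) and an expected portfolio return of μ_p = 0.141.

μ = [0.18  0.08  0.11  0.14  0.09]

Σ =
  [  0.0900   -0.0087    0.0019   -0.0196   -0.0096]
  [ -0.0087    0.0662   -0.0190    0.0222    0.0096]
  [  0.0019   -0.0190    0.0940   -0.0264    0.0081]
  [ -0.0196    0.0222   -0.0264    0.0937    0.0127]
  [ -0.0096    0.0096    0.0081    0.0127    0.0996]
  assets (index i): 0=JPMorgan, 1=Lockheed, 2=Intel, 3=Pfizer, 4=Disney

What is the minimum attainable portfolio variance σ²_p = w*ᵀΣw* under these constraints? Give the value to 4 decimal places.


0.0179

g=Σ⁻¹μ = [2.6271  1.2861  1.9457  2.2068  0.5933]
h=Σ⁻¹𝟙 = [16.1203  16.4042  16.9737  14.0123  6.8457]
a=μᵀg=1.152133  b=𝟙ᵀg=8.658917  c=𝟙ᵀh=70.356068  D=ac−b²=6.082721
λ₁=(c·0.141−b)/D = (70.356068·0.141−8.658917)/6.082721 = 0.207356
λ₂=(a−b·0.141)/D = (1.152133−8.658917·0.141)/6.082721 = -0.011306
w* = 0.207356·g + -0.011306·h:
  w_0 = 0.207356·2.6271 + -0.011306·16.1203 = 0.3625  (JPMorgan)
  w_1 = 0.207356·1.2861 + -0.011306·16.4042 = 0.0812  (Lockheed)
  w_2 = 0.207356·1.9457 + -0.011306·16.9737 = 0.2115  (Intel)
  w_3 = 0.207356·2.2068 + -0.011306·14.0123 = 0.2992  (Pfizer)
  w_4 = 0.207356·0.5933 + -0.011306·6.8457 = 0.0456  (Disney)
Σw_i=1.0000  μᵀw=0.1410
σ²=wᵀΣw=λ₁·μ_p+λ₂ = 0.207356·0.141 + -0.011306 = 0.017931 ≈ 0.0179


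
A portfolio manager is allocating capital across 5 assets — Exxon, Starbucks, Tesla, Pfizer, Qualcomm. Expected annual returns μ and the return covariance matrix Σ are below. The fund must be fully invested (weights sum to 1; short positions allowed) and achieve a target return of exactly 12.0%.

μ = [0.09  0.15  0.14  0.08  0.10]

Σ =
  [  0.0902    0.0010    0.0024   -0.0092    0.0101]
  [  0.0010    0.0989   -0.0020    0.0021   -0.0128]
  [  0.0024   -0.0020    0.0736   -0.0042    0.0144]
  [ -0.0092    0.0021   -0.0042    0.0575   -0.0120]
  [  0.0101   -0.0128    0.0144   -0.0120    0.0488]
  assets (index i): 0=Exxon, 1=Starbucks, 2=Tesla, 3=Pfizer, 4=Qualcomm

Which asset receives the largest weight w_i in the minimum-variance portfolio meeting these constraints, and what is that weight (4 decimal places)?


Starbucks (0.2736)

p=Σ⁻¹μ = [0.8807  1.8044  1.5741  2.0795  2.3870]
q=Σ⁻¹𝟙 = [10.4002  12.8943  10.1539  24.4908  24.7475]
a=μᵀp=0.975361  b=𝟙ᵀp=8.725721  c=𝟙ᵀq=82.686699  D=ac−b²=4.511138
λ₁=(c·0.120−b)/D = (82.686699·0.120−8.725721)/4.511138 = 0.265273
λ₂=(a−b·0.120)/D = (0.975361−8.725721·0.120)/4.511138 = -0.015900
w* = 0.265273·p + -0.015900·q:
  w_0 = 0.265273·0.8807 + -0.015900·10.4002 = 0.0683  (Exxon)
  w_1 = 0.265273·1.8044 + -0.015900·12.8943 = 0.2736  (Starbucks)
  w_2 = 0.265273·1.5741 + -0.015900·10.1539 = 0.2561  (Tesla)
  w_3 = 0.265273·2.0795 + -0.015900·24.4908 = 0.1622  (Pfizer)
  w_4 = 0.265273·2.3870 + -0.015900·24.7475 = 0.2397  (Qualcomm)
Σw_i=1.0000  μᵀw=0.1200
σ²=wᵀΣw=λ₁·μ_p+λ₂ = 0.265273·0.120 + -0.015900 = 0.015933 ≈ 0.0159


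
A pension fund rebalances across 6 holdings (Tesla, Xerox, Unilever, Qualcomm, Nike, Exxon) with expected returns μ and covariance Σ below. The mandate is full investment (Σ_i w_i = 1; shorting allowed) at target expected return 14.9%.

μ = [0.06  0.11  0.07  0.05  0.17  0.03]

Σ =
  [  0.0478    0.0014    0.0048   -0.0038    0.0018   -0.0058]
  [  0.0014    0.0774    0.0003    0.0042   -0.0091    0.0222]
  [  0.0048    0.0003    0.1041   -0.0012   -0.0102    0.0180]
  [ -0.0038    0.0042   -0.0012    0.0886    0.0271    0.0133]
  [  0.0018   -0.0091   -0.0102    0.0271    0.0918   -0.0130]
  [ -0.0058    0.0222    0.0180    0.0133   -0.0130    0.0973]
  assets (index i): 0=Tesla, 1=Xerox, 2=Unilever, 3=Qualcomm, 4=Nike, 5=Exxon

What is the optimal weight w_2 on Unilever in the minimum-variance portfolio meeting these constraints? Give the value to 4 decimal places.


0.1575

u=Σ⁻¹μ = [1.0557  1.6123  0.7998  -0.1354  2.1425  0.1602]
v=Σ⁻¹𝟙 = [20.8350  11.2006  8.4484  7.0182  11.5935  7.9907]
a=μᵀu=0.658937  b=𝟙ᵀu=5.635077  c=𝟙ᵀv=67.086326  D=ac−b²=12.451584
λ₁=(c·0.149−b)/D = (67.086326·0.149−5.635077)/12.451584 = 0.350219
λ₂=(a−b·0.149)/D = (0.658937−5.635077·0.149)/12.451584 = -0.014511
w* = 0.350219·u + -0.014511·v:
  w_0 = 0.350219·1.0557 + -0.014511·20.8350 = 0.0674  (Tesla)
  w_1 = 0.350219·1.6123 + -0.014511·11.2006 = 0.4021  (Xerox)
  w_2 = 0.350219·0.7998 + -0.014511·8.4484 = 0.1575  (Unilever)
  w_3 = 0.350219·-0.1354 + -0.014511·7.0182 = -0.1492  (Qualcomm)
  w_4 = 0.350219·2.1425 + -0.014511·11.5935 = 0.5821  (Nike)
  w_5 = 0.350219·0.1602 + -0.014511·7.9907 = -0.0599  (Exxon)
Σw_i=1.0000  μᵀw=0.1490
σ²=wᵀΣw=λ₁·μ_p+λ₂ = 0.350219·0.149 + -0.014511 = 0.037671 ≈ 0.0377


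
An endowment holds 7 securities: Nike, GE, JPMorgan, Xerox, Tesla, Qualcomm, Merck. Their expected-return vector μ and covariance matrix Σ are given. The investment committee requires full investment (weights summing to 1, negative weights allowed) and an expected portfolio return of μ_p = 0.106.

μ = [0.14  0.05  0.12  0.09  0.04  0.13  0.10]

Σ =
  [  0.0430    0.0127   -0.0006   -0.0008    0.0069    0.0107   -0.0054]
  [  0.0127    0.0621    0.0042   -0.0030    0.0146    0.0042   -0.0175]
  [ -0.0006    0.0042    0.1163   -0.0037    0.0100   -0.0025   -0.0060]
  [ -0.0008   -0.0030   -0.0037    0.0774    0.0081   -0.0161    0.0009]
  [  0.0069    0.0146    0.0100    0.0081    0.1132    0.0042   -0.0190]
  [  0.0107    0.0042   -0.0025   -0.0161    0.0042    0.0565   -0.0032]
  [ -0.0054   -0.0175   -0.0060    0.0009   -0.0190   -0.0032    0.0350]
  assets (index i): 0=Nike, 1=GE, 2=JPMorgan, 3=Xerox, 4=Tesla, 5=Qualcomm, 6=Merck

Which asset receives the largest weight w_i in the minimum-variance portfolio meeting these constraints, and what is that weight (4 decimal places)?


u=Σ⁻¹μ = [2.8335  1.2327  1.3047  1.7090  0.4594  2.4416  4.5630]
v=Σ⁻¹𝟙 = [16.5216  23.5940  10.5760  17.0188  10.5896  20.2860  51.8962]
a=μᵀu=1.560782  b=𝟙ᵀu=14.543911  c=𝟙ᵀv=150.482139  D=ac−b²=23.344493
λ₁=(c·0.106−b)/D = (150.482139·0.106−14.543911)/23.344493 = 0.060280
λ₂=(a−b·0.106)/D = (1.560782−14.543911·0.106)/23.344493 = 0.000819
w* = 0.060280·u + 0.000819·v:
  w_0 = 0.060280·2.8335 + 0.000819·16.5216 = 0.1843  (Nike)
  w_1 = 0.060280·1.2327 + 0.000819·23.5940 = 0.0936  (GE)
  w_2 = 0.060280·1.3047 + 0.000819·10.5760 = 0.0873  (JPMorgan)
  w_3 = 0.060280·1.7090 + 0.000819·17.0188 = 0.1170  (Xerox)
  w_4 = 0.060280·0.4594 + 0.000819·10.5896 = 0.0364  (Tesla)
  w_5 = 0.060280·2.4416 + 0.000819·20.2860 = 0.1638  (Qualcomm)
  w_6 = 0.060280·4.5630 + 0.000819·51.8962 = 0.3176  (Merck)
Σw_i=1.0000  μᵀw=0.1060
σ²=wᵀΣw=λ₁·μ_p+λ₂ = 0.060280·0.106 + 0.000819 = 0.007209 ≈ 0.0072

Merck (0.3176)


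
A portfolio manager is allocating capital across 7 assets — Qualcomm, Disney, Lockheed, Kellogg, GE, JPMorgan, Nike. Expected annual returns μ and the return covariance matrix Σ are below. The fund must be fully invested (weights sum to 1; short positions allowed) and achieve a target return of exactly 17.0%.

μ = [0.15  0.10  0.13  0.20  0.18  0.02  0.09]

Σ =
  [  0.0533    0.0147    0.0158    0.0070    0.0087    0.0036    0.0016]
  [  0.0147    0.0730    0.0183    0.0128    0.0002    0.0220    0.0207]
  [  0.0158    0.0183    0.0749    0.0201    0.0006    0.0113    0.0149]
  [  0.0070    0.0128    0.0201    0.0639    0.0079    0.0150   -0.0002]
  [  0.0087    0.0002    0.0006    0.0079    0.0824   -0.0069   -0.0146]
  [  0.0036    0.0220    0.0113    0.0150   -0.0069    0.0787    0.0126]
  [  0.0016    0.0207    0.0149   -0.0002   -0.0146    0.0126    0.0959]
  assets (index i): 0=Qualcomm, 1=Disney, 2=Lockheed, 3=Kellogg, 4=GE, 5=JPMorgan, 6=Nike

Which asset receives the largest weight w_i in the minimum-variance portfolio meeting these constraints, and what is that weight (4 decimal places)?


p=Σ⁻¹μ = [1.9831  0.2245  0.3844  2.6289  1.8840  -0.4748  1.1519]
q=Σ⁻¹𝟙 = [12.5771  3.2343  4.2498  8.8010  12.3439  8.4778  9.6430]
a=μᵀp=1.328970  b=𝟙ᵀp=7.782009  c=𝟙ᵀq=59.326942  D=ac−b²=18.284049
λ₁=(c·0.170−b)/D = (59.326942·0.170−7.782009)/18.284049 = 0.125988
λ₂=(a−b·0.170)/D = (1.328970−7.782009·0.170)/18.284049 = 0.000330
w* = 0.125988·p + 0.000330·q:
  w_0 = 0.125988·1.9831 + 0.000330·12.5771 = 0.2540  (Qualcomm)
  w_1 = 0.125988·0.2245 + 0.000330·3.2343 = 0.0294  (Disney)
  w_2 = 0.125988·0.3844 + 0.000330·4.2498 = 0.0498  (Lockheed)
  w_3 = 0.125988·2.6289 + 0.000330·8.8010 = 0.3341  (Kellogg)
  w_4 = 0.125988·1.8840 + 0.000330·12.3439 = 0.2414  (GE)
  w_5 = 0.125988·-0.4748 + 0.000330·8.4778 = -0.0570  (JPMorgan)
  w_6 = 0.125988·1.1519 + 0.000330·9.6430 = 0.1483  (Nike)
Σw_i=1.0000  μᵀw=0.1700
σ²=wᵀΣw=λ₁·μ_p+λ₂ = 0.125988·0.170 + 0.000330 = 0.021748 ≈ 0.0217

Kellogg (0.3341)


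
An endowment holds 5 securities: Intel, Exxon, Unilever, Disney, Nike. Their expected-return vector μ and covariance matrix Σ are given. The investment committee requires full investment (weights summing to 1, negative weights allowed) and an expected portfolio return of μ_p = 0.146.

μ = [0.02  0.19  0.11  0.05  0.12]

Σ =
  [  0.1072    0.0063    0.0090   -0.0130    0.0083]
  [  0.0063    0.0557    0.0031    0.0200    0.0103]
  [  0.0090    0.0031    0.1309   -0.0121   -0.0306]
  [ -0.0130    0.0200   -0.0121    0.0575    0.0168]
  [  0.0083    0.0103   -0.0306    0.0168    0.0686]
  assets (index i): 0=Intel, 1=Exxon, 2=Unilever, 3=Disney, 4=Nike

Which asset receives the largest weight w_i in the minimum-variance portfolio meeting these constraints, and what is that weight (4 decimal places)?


p=Σ⁻¹μ = [-0.3411  3.2556  1.1916  -0.6730  1.9981]
q=Σ⁻¹𝟙 = [8.5966  8.5020  11.4240  14.7672  13.7400]
a=μᵀp=0.948923  b=𝟙ᵀp=5.431110  c=𝟙ᵀq=57.029764  D=ac−b²=24.619908
λ₁=(c·0.146−b)/D = (57.029764·0.146−5.431110)/24.619908 = 0.117597
λ₂=(a−b·0.146)/D = (0.948923−5.431110·0.146)/24.619908 = 0.006336
w* = 0.117597·p + 0.006336·q:
  w_0 = 0.117597·-0.3411 + 0.006336·8.5966 = 0.0144  (Intel)
  w_1 = 0.117597·3.2556 + 0.006336·8.5020 = 0.4367  (Exxon)
  w_2 = 0.117597·1.1916 + 0.006336·11.4240 = 0.2125  (Unilever)
  w_3 = 0.117597·-0.6730 + 0.006336·14.7672 = 0.0144  (Disney)
  w_4 = 0.117597·1.9981 + 0.006336·13.7400 = 0.3220  (Nike)
Σw_i=1.0000  μᵀw=0.1460
σ²=wᵀΣw=λ₁·μ_p+λ₂ = 0.117597·0.146 + 0.006336 = 0.023505 ≈ 0.0235

Exxon (0.4367)


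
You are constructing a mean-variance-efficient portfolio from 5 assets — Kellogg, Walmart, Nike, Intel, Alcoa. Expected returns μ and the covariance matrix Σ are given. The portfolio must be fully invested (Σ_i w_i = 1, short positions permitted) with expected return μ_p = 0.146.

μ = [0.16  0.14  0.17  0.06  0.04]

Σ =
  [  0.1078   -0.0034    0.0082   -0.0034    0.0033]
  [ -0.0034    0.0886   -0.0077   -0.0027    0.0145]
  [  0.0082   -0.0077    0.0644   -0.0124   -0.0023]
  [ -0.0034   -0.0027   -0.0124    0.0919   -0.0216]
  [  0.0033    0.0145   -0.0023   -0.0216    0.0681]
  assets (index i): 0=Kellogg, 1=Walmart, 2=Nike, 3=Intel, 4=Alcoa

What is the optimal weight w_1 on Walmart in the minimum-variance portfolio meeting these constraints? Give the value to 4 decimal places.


0.2642

u=Σ⁻¹μ = [1.3377  1.8225  2.9624  1.3083  0.6495]
v=Σ⁻¹𝟙 = [8.1135  10.8702  20.0307  18.5614  18.5404]
a=μᵀu=1.077282  b=𝟙ᵀu=8.080496  c=𝟙ᵀv=76.116131  D=ac−b²=16.704100
λ₁=(c·0.146−b)/D = (76.116131·0.146−8.080496)/16.704100 = 0.181540
λ₂=(a−b·0.146)/D = (1.077282−8.080496·0.146)/16.704100 = -0.006134
w* = 0.181540·u + -0.006134·v:
  w_0 = 0.181540·1.3377 + -0.006134·8.1135 = 0.1931  (Kellogg)
  w_1 = 0.181540·1.8225 + -0.006134·10.8702 = 0.2642  (Walmart)
  w_2 = 0.181540·2.9624 + -0.006134·20.0307 = 0.4149  (Nike)
  w_3 = 0.181540·1.3083 + -0.006134·18.5614 = 0.1236  (Intel)
  w_4 = 0.181540·0.6495 + -0.006134·18.5404 = 0.0042  (Alcoa)
Σw_i=1.0000  μᵀw=0.1460
σ²=wᵀΣw=λ₁·μ_p+λ₂ = 0.181540·0.146 + -0.006134 = 0.020370 ≈ 0.0204


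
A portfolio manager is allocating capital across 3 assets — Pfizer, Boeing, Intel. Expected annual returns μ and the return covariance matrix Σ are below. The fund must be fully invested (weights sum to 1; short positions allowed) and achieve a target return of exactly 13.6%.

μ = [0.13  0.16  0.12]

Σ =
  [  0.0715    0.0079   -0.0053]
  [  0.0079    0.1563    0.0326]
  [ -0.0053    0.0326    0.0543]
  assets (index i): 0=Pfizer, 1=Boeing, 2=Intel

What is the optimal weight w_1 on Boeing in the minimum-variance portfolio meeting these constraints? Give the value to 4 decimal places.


u=Σ⁻¹μ = [1.9203  0.4876  2.1046]
v=Σ⁻¹𝟙 = [15.1990  1.6909  18.8845]
a=μᵀu=0.580217  b=𝟙ᵀu=4.512565  c=𝟙ᵀv=35.774485  D=ac−b²=0.393711
λ₁=(c·0.136−b)/D = (35.774485·0.136−4.512565)/0.393711 = 0.895998
λ₂=(a−b·0.136)/D = (0.580217−4.512565·0.136)/0.393711 = -0.085068
w* = 0.895998·u + -0.085068·v:
  w_0 = 0.895998·1.9203 + -0.085068·15.1990 = 0.4276  (Pfizer)
  w_1 = 0.895998·0.4876 + -0.085068·1.6909 = 0.2931  (Boeing)
  w_2 = 0.895998·2.1046 + -0.085068·18.8845 = 0.2793  (Intel)
Σw_i=1.0000  μᵀw=0.1360
σ²=wᵀΣw=λ₁·μ_p+λ₂ = 0.895998·0.136 + -0.085068 = 0.036788 ≈ 0.0368

0.2931


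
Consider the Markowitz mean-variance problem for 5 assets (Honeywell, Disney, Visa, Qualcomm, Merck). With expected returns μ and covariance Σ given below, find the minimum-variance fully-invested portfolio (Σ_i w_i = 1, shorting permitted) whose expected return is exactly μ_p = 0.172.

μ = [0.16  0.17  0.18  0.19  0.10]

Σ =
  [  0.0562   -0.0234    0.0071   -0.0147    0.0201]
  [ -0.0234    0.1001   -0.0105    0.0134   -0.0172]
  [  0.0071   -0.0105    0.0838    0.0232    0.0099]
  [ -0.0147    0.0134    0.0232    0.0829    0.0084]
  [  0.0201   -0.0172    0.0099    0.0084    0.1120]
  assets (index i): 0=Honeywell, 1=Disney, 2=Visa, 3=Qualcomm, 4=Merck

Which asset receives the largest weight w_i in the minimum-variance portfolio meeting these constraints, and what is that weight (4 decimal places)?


x=Σ⁻¹μ = [4.2242  2.5898  1.4820  2.1835  0.2377]
y=Σ⁻¹𝟙 = [24.3271  16.0143  8.2037  10.9371  5.4766]
a=μᵀx=1.821524  b=𝟙ᵀx=10.717154  c=𝟙ᵀy=64.958886  D=ac−b²=3.466770
λ₁=(c·0.172−b)/D = (64.958886·0.172−10.717154)/3.466770 = 0.131469
λ₂=(a−b·0.172)/D = (1.821524−10.717154·0.172)/3.466770 = -0.006296
w* = 0.131469·x + -0.006296·y:
  w_0 = 0.131469·4.2242 + -0.006296·24.3271 = 0.4022  (Honeywell)
  w_1 = 0.131469·2.5898 + -0.006296·16.0143 = 0.2397  (Disney)
  w_2 = 0.131469·1.4820 + -0.006296·8.2037 = 0.1432  (Visa)
  w_3 = 0.131469·2.1835 + -0.006296·10.9371 = 0.2182  (Qualcomm)
  w_4 = 0.131469·0.2377 + -0.006296·5.4766 = -0.0032  (Merck)
Σw_i=1.0000  μᵀw=0.1720
σ²=wᵀΣw=λ₁·μ_p+λ₂ = 0.131469·0.172 + -0.006296 = 0.016317 ≈ 0.0163

Honeywell (0.4022)


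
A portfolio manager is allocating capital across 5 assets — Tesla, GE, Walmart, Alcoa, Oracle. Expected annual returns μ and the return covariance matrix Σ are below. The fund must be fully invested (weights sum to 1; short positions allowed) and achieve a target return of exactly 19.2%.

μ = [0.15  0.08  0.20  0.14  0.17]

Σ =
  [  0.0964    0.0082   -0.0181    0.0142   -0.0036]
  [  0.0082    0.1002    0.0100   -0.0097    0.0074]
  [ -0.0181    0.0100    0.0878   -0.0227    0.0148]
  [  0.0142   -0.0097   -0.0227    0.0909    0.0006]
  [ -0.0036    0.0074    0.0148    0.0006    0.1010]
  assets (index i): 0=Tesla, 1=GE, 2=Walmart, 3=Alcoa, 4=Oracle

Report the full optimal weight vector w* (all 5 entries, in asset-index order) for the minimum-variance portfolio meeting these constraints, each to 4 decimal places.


0.2667  -0.1962  0.5287  0.2062  0.1946

g=Σ⁻¹μ = [1.8121  0.4617  2.9071  2.0239  1.2759]
h=Σ⁻¹𝟙 = [10.6978  8.4107  14.9913  13.9224  7.3866]
a=μᵀg=1.390414  b=𝟙ᵀg=8.480657  c=𝟙ᵀh=55.408862  D=ac−b²=5.119734
λ₁=(c·0.192−b)/D = (55.408862·0.192−8.480657)/5.119734 = 0.421476
λ₂=(a−b·0.192)/D = (1.390414−8.480657·0.192)/5.119734 = -0.046462
w* = 0.421476·g + -0.046462·h:
  w_0 = 0.421476·1.8121 + -0.046462·10.6978 = 0.2667  (Tesla)
  w_1 = 0.421476·0.4617 + -0.046462·8.4107 = -0.1962  (GE)
  w_2 = 0.421476·2.9071 + -0.046462·14.9913 = 0.5287  (Walmart)
  w_3 = 0.421476·2.0239 + -0.046462·13.9224 = 0.2062  (Alcoa)
  w_4 = 0.421476·1.2759 + -0.046462·7.3866 = 0.1946  (Oracle)
Σw_i=1.0000  μᵀw=0.1920
σ²=wᵀΣw=λ₁·μ_p+λ₂ = 0.421476·0.192 + -0.046462 = 0.034462 ≈ 0.0345


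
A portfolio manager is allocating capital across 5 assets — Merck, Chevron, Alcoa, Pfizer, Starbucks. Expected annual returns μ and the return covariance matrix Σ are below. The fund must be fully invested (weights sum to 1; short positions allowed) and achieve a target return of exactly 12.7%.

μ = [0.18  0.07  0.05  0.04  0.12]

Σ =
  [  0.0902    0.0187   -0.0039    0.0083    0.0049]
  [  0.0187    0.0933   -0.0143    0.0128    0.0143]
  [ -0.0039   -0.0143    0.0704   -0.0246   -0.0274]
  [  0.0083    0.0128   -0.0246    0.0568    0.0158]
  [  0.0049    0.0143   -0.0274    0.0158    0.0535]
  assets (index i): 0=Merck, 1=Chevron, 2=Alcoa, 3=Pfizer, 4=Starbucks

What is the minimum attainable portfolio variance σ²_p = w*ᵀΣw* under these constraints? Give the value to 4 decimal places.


p=Σ⁻¹μ = [1.8417  0.1882  2.1953  0.5096  2.9978]
q=Σ⁻¹𝟙 = [7.5479  7.2750  34.4231  22.2276  27.1211]
a=μᵀp=0.834575  b=𝟙ᵀp=7.732674  c=𝟙ᵀq=98.594769  D=ac−b²=22.490485
λ₁=(c·0.127−b)/D = (98.594769·0.127−7.732674)/22.490485 = 0.212928
λ₂=(a−b·0.127)/D = (0.834575−7.732674·0.127)/22.490485 = -0.006557
w* = 0.212928·p + -0.006557·q:
  w_0 = 0.212928·1.8417 + -0.006557·7.5479 = 0.3427  (Merck)
  w_1 = 0.212928·0.1882 + -0.006557·7.2750 = -0.0076  (Chevron)
  w_2 = 0.212928·2.1953 + -0.006557·34.4231 = 0.2417  (Alcoa)
  w_3 = 0.212928·0.5096 + -0.006557·22.2276 = -0.0372  (Pfizer)
  w_4 = 0.212928·2.9978 + -0.006557·27.1211 = 0.4605  (Starbucks)
Σw_i=1.0000  μᵀw=0.1270
σ²=wᵀΣw=λ₁·μ_p+λ₂ = 0.212928·0.127 + -0.006557 = 0.020485 ≈ 0.0205

0.0205


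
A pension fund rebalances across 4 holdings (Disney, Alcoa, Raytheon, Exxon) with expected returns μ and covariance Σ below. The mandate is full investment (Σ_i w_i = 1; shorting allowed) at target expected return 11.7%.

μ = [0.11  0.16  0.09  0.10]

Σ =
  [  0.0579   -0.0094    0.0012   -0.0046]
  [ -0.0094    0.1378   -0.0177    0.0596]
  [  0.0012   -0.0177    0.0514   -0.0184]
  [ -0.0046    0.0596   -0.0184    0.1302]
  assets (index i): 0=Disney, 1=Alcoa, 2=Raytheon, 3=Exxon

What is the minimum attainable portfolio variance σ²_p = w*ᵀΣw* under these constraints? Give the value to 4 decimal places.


0.0196

u=Σ⁻¹μ = [2.1172  1.3723  2.3709  0.5497]
v=Σ⁻¹𝟙 = [18.7345  8.2196  24.7394  8.0760]
a=μᵀu=0.720808  b=𝟙ᵀu=6.410074  c=𝟙ᵀv=59.769463  D=ac−b²=1.993243
λ₁=(c·0.117−b)/D = (59.769463·0.117−6.410074)/1.993243 = 0.292465
λ₂=(a−b·0.117)/D = (0.720808−6.410074·0.117)/1.993243 = -0.014635
w* = 0.292465·u + -0.014635·v:
  w_0 = 0.292465·2.1172 + -0.014635·18.7345 = 0.3450  (Disney)
  w_1 = 0.292465·1.3723 + -0.014635·8.2196 = 0.2811  (Alcoa)
  w_2 = 0.292465·2.3709 + -0.014635·24.7394 = 0.3313  (Raytheon)
  w_3 = 0.292465·0.5497 + -0.014635·8.0760 = 0.0426  (Exxon)
Σw_i=1.0000  μᵀw=0.1170
σ²=wᵀΣw=λ₁·μ_p+λ₂ = 0.292465·0.117 + -0.014635 = 0.019583 ≈ 0.0196


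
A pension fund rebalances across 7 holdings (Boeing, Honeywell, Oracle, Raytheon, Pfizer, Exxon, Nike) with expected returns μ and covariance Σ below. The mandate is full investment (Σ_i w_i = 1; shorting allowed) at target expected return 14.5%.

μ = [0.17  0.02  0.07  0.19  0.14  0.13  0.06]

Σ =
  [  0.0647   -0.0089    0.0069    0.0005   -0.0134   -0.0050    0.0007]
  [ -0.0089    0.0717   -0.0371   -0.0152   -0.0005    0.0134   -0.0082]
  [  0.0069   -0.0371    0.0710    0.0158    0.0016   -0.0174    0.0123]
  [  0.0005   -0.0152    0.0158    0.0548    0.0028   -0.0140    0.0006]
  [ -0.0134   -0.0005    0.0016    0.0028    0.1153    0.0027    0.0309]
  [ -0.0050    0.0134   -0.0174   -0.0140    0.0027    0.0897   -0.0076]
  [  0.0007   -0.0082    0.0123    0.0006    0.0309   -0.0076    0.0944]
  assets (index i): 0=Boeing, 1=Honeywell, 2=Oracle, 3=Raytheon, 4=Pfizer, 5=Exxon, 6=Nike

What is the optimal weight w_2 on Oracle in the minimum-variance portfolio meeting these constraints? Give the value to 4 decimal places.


p=Σ⁻¹μ = [3.1599  1.7650  1.1449  4.0907  1.3332  2.2103  0.3318]
q=Σ⁻¹𝟙 = [19.7211  33.0690  26.6764  23.3200  7.4819  16.6240  8.5848]
a=μᵀp=1.923756  b=𝟙ᵀp=14.035797  c=𝟙ᵀq=135.477255  D=ac−b²=63.621544
λ₁=(c·0.145−b)/D = (135.477255·0.145−14.035797)/63.621544 = 0.088153
λ₂=(a−b·0.145)/D = (1.923756−14.035797·0.145)/63.621544 = -0.001752
w* = 0.088153·p + -0.001752·q:
  w_0 = 0.088153·3.1599 + -0.001752·19.7211 = 0.2440  (Boeing)
  w_1 = 0.088153·1.7650 + -0.001752·33.0690 = 0.0977  (Honeywell)
  w_2 = 0.088153·1.1449 + -0.001752·26.6764 = 0.0542  (Oracle)
  w_3 = 0.088153·4.0907 + -0.001752·23.3200 = 0.3198  (Raytheon)
  w_4 = 0.088153·1.3332 + -0.001752·7.4819 = 0.1044  (Pfizer)
  w_5 = 0.088153·2.2103 + -0.001752·16.6240 = 0.1657  (Exxon)
  w_6 = 0.088153·0.3318 + -0.001752·8.5848 = 0.0142  (Nike)
Σw_i=1.0000  μᵀw=0.1450
σ²=wᵀΣw=λ₁·μ_p+λ₂ = 0.088153·0.145 + -0.001752 = 0.011031 ≈ 0.0110

0.0542


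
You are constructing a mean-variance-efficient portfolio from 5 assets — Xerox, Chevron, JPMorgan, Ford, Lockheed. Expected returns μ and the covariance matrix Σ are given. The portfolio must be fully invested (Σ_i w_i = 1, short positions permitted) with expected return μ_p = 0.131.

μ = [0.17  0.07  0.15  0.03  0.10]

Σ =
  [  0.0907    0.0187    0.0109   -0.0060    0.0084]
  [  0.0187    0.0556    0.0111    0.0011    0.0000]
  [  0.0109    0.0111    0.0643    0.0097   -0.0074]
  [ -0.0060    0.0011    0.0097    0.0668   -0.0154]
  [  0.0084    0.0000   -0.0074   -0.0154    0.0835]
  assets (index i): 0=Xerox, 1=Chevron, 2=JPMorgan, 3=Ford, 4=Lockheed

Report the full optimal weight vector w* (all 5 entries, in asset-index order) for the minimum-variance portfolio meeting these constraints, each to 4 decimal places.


0.2690  0.0409  0.3804  0.0804  0.2293

u=Σ⁻¹μ = [1.4676  0.3361  2.0929  0.5810  1.3426]
v=Σ⁻¹𝟙 = [6.6622  13.1409  11.3310  17.2793  15.4969]
a=μᵀu=0.738639  b=𝟙ᵀu=5.820156  c=𝟙ᵀv=63.910330  D=ac−b²=13.332451
λ₁=(c·0.131−b)/D = (63.910330·0.131−5.820156)/13.332451 = 0.191420
λ₂=(a−b·0.131)/D = (0.738639−5.820156·0.131)/13.332451 = -0.001785
w* = 0.191420·u + -0.001785·v:
  w_0 = 0.191420·1.4676 + -0.001785·6.6622 = 0.2690  (Xerox)
  w_1 = 0.191420·0.3361 + -0.001785·13.1409 = 0.0409  (Chevron)
  w_2 = 0.191420·2.0929 + -0.001785·11.3310 = 0.3804  (JPMorgan)
  w_3 = 0.191420·0.5810 + -0.001785·17.2793 = 0.0804  (Ford)
  w_4 = 0.191420·1.3426 + -0.001785·15.4969 = 0.2293  (Lockheed)
Σw_i=1.0000  μᵀw=0.1310
σ²=wᵀΣw=λ₁·μ_p+λ₂ = 0.191420·0.131 + -0.001785 = 0.023291 ≈ 0.0233


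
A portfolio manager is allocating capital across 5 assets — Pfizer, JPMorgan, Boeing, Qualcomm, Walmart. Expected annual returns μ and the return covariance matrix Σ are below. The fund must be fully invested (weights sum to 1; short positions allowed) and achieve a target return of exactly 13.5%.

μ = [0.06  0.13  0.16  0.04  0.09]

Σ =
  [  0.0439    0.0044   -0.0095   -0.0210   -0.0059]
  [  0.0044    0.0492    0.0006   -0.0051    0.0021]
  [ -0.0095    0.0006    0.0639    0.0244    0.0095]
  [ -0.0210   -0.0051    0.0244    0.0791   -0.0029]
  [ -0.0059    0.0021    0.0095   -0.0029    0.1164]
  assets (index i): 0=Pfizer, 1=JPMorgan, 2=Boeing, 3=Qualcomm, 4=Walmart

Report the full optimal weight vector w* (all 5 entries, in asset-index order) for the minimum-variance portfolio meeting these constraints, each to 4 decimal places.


0.1596  0.3837  0.4509  -0.0576  0.0634

u=Σ⁻¹μ = [1.9560  2.4544  2.5127  0.4314  0.6337]
v=Σ⁻¹𝟙 = [34.1019  18.7665  11.6157  19.6718  9.5231]
a=μᵀu=0.912758  b=𝟙ᵀu=7.988223  c=𝟙ᵀv=93.678998  D=ac−b²=21.694507
λ₁=(c·0.135−b)/D = (93.678998·0.135−7.988223)/21.694507 = 0.214729
λ₂=(a−b·0.135)/D = (0.912758−7.988223·0.135)/21.694507 = -0.007636
w* = 0.214729·u + -0.007636·v:
  w_0 = 0.214729·1.9560 + -0.007636·34.1019 = 0.1596  (Pfizer)
  w_1 = 0.214729·2.4544 + -0.007636·18.7665 = 0.3837  (JPMorgan)
  w_2 = 0.214729·2.5127 + -0.007636·11.6157 = 0.4509  (Boeing)
  w_3 = 0.214729·0.4314 + -0.007636·19.6718 = -0.0576  (Qualcomm)
  w_4 = 0.214729·0.6337 + -0.007636·9.5231 = 0.0634  (Walmart)
Σw_i=1.0000  μᵀw=0.1350
σ²=wᵀΣw=λ₁·μ_p+λ₂ = 0.214729·0.135 + -0.007636 = 0.021353 ≈ 0.0214


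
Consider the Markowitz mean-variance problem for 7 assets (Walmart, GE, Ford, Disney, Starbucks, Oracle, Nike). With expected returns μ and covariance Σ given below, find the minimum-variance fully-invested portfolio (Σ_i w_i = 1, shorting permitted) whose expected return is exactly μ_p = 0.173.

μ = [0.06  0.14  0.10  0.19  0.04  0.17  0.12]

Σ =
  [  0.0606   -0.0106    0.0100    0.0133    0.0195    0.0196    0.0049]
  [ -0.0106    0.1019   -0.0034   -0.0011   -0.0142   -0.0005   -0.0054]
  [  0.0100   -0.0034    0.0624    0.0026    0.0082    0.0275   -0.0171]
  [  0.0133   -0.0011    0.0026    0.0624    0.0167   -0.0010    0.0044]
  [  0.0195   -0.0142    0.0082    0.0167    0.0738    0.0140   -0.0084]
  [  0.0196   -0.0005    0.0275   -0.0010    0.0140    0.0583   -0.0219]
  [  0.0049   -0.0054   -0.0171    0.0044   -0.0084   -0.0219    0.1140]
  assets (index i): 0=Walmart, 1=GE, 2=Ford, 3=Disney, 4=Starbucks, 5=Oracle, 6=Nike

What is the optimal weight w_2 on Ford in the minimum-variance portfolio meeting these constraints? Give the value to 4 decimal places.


g=Σ⁻¹μ = [-0.8367  1.4188  0.5610  3.2264  -0.2601  3.7446  1.8156]
h=Σ⁻¹𝟙 = [6.0758  13.1261  12.3016  11.0611  9.8053  12.3835  13.6523]
a=μᵀg=1.661597  b=𝟙ᵀg=9.669633  c=𝟙ᵀh=78.405520  D=ac−b²=36.776587
λ₁=(c·0.173−b)/D = (78.405520·0.173−9.669633)/36.776587 = 0.105897
λ₂=(a−b·0.173)/D = (1.661597−9.669633·0.173)/36.776587 = -0.000306
w* = 0.105897·g + -0.000306·h:
  w_0 = 0.105897·-0.8367 + -0.000306·6.0758 = -0.0905  (Walmart)
  w_1 = 0.105897·1.4188 + -0.000306·13.1261 = 0.1462  (GE)
  w_2 = 0.105897·0.5610 + -0.000306·12.3016 = 0.0556  (Ford)
  w_3 = 0.105897·3.2264 + -0.000306·11.0611 = 0.3383  (Disney)
  w_4 = 0.105897·-0.2601 + -0.000306·9.8053 = -0.0305  (Starbucks)
  w_5 = 0.105897·3.7446 + -0.000306·12.3835 = 0.3928  (Oracle)
  w_6 = 0.105897·1.8156 + -0.000306·13.6523 = 0.1881  (Nike)
Σw_i=1.0000  μᵀw=0.1730
σ²=wᵀΣw=λ₁·μ_p+λ₂ = 0.105897·0.173 + -0.000306 = 0.018014 ≈ 0.0180

0.0556


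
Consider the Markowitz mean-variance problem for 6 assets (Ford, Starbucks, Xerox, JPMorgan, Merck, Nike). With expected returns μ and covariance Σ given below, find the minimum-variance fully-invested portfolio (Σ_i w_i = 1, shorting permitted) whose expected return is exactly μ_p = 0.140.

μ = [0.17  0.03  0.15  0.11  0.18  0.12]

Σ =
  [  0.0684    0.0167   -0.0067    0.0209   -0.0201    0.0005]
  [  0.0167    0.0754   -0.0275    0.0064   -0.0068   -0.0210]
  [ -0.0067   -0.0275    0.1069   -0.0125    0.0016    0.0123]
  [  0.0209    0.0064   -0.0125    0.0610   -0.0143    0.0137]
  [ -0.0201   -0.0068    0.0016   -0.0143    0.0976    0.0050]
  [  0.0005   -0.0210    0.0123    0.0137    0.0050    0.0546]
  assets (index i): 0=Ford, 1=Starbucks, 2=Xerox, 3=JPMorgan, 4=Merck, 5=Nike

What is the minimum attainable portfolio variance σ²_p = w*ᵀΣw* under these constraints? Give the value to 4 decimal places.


0.0125

u=Σ⁻¹μ = [2.7414  0.9905  1.7704  1.3713  2.5690  1.5755]
v=Σ⁻¹𝟙 = [11.1161  21.6392  14.7132  12.5665  14.6836  18.7237]
a=μᵀu=1.563637  b=𝟙ᵀu=11.018111  c=𝟙ᵀv=93.442354  D=ac−b²=24.711189
λ₁=(c·0.140−b)/D = (93.442354·0.140−11.018111)/24.711189 = 0.083518
λ₂=(a−b·0.140)/D = (1.563637−11.018111·0.140)/24.711189 = 0.000854
w* = 0.083518·u + 0.000854·v:
  w_0 = 0.083518·2.7414 + 0.000854·11.1161 = 0.2384  (Ford)
  w_1 = 0.083518·0.9905 + 0.000854·21.6392 = 0.1012  (Starbucks)
  w_2 = 0.083518·1.7704 + 0.000854·14.7132 = 0.1604  (Xerox)
  w_3 = 0.083518·1.3713 + 0.000854·12.5665 = 0.1253  (JPMorgan)
  w_4 = 0.083518·2.5690 + 0.000854·14.6836 = 0.2271  (Merck)
  w_5 = 0.083518·1.5755 + 0.000854·18.7237 = 0.1476  (Nike)
Σw_i=1.0000  μᵀw=0.1400
σ²=wᵀΣw=λ₁·μ_p+λ₂ = 0.083518·0.140 + 0.000854 = 0.012546 ≈ 0.0125


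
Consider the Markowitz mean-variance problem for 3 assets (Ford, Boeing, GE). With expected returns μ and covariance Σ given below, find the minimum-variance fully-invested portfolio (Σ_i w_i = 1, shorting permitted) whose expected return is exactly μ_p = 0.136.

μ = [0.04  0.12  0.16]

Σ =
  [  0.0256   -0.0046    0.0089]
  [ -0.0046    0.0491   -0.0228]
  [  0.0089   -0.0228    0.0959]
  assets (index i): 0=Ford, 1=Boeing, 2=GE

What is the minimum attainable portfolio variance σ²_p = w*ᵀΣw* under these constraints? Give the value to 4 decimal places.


0.0220

g=Σ⁻¹μ = [1.3859  3.6970  2.4187]
h=Σ⁻¹𝟙 = [39.6864  30.5941  14.0181]
a=μᵀg=0.886074  b=𝟙ᵀg=7.501645  c=𝟙ᵀh=84.298602  D=ac−b²=18.420094
λ₁=(c·0.136−b)/D = (84.298602·0.136−7.501645)/18.420094 = 0.215144
λ₂=(a−b·0.136)/D = (0.886074−7.501645·0.136)/18.420094 = -0.007283
w* = 0.215144·g + -0.007283·h:
  w_0 = 0.215144·1.3859 + -0.007283·39.6864 = 0.0091  (Ford)
  w_1 = 0.215144·3.6970 + -0.007283·30.5941 = 0.5726  (Boeing)
  w_2 = 0.215144·2.4187 + -0.007283·14.0181 = 0.4183  (GE)
Σw_i=1.0000  μᵀw=0.1360
σ²=wᵀΣw=λ₁·μ_p+λ₂ = 0.215144·0.136 + -0.007283 = 0.021977 ≈ 0.0220


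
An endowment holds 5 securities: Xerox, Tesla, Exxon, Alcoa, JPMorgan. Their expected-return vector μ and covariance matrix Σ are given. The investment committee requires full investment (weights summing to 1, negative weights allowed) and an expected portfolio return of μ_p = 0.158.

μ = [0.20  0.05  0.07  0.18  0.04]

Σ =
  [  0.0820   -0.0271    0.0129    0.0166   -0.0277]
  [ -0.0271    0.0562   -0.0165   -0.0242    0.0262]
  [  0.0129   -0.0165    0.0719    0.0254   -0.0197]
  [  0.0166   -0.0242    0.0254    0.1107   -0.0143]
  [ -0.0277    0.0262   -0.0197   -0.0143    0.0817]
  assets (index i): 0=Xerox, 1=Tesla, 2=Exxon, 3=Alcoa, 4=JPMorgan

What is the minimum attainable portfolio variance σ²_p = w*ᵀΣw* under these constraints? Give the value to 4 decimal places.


g=Σ⁻¹μ = [3.3277  2.9216  0.7506  1.7443  1.1672]
h=Σ⁻¹𝟙 = [23.0283  31.0173  17.6531  10.4002  16.1777]
a=μᵀg=1.224816  b=𝟙ᵀg=9.911392  c=𝟙ᵀh=98.276630  D=ac−b²=22.135086
λ₁=(c·0.158−b)/D = (98.276630·0.158−9.911392)/22.135086 = 0.253729
λ₂=(a−b·0.158)/D = (1.224816−9.911392·0.158)/22.135086 = -0.015414
w* = 0.253729·g + -0.015414·h:
  w_0 = 0.253729·3.3277 + -0.015414·23.0283 = 0.4894  (Xerox)
  w_1 = 0.253729·2.9216 + -0.015414·31.0173 = 0.2632  (Tesla)
  w_2 = 0.253729·0.7506 + -0.015414·17.6531 = -0.0816  (Exxon)
  w_3 = 0.253729·1.7443 + -0.015414·10.4002 = 0.2823  (Alcoa)
  w_4 = 0.253729·1.1672 + -0.015414·16.1777 = 0.0468  (JPMorgan)
Σw_i=1.0000  μᵀw=0.1580
σ²=wᵀΣw=λ₁·μ_p+λ₂ = 0.253729·0.158 + -0.015414 = 0.024675 ≈ 0.0247

0.0247
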